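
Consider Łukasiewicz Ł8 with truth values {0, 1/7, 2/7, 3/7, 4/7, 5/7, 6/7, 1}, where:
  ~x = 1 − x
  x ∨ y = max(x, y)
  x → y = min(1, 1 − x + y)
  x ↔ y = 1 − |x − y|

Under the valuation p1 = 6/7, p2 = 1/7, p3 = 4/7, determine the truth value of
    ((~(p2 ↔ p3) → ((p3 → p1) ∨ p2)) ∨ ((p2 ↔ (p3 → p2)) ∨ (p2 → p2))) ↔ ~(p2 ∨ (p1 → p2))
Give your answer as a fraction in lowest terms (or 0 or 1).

5/7

p2 ↔ p3 = 1/7 ↔ 4/7 = 4/7
~(p2 ↔ p3) = ~4/7 = 3/7
p3 → p1 = 4/7 → 6/7 = 1
(p3 → p1) ∨ p2 = 1 ∨ 1/7 = 1
~(p2 ↔ p3) → ((p3 → p1) ∨ p2) = 3/7 → 1 = 1
p3 → p2 = 4/7 → 1/7 = 4/7
p2 ↔ (p3 → p2) = 1/7 ↔ 4/7 = 4/7
p2 → p2 = 1/7 → 1/7 = 1
(p2 ↔ (p3 → p2)) ∨ (p2 → p2) = 4/7 ∨ 1 = 1
(~(p2 ↔ p3) → ((p3 → p1) ∨ p2)) ∨ ((p2 ↔ (p3 → p2)) ∨ (p2 → p2)) = 1 ∨ 1 = 1
p1 → p2 = 6/7 → 1/7 = 2/7
p2 ∨ (p1 → p2) = 1/7 ∨ 2/7 = 2/7
~(p2 ∨ (p1 → p2)) = ~2/7 = 5/7
((~(p2 ↔ p3) → ((p3 → p1) ∨ p2)) ∨ ((p2 ↔ (p3 → p2)) ∨ (p2 → p2))) ↔ ~(p2 ∨ (p1 → p2)) = 1 ↔ 5/7 = 5/7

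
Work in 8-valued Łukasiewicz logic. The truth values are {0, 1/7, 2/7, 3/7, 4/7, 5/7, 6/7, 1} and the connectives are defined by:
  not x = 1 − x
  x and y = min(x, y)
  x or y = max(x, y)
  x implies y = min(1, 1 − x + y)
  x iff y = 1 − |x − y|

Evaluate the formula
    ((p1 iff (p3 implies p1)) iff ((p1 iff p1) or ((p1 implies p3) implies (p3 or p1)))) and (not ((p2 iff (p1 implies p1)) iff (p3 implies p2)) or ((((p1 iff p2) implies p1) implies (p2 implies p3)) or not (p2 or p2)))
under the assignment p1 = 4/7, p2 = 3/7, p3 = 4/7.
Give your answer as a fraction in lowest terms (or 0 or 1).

p3 implies p1 = 4/7 implies 4/7 = 1
p1 iff (p3 implies p1) = 4/7 iff 1 = 4/7
p1 iff p1 = 4/7 iff 4/7 = 1
p1 implies p3 = 4/7 implies 4/7 = 1
p3 or p1 = 4/7 or 4/7 = 4/7
(p1 implies p3) implies (p3 or p1) = 1 implies 4/7 = 4/7
(p1 iff p1) or ((p1 implies p3) implies (p3 or p1)) = 1 or 4/7 = 1
(p1 iff (p3 implies p1)) iff ((p1 iff p1) or ((p1 implies p3) implies (p3 or p1))) = 4/7 iff 1 = 4/7
p1 implies p1 = 4/7 implies 4/7 = 1
p2 iff (p1 implies p1) = 3/7 iff 1 = 3/7
p3 implies p2 = 4/7 implies 3/7 = 6/7
(p2 iff (p1 implies p1)) iff (p3 implies p2) = 3/7 iff 6/7 = 4/7
not ((p2 iff (p1 implies p1)) iff (p3 implies p2)) = not 4/7 = 3/7
p1 iff p2 = 4/7 iff 3/7 = 6/7
(p1 iff p2) implies p1 = 6/7 implies 4/7 = 5/7
p2 implies p3 = 3/7 implies 4/7 = 1
((p1 iff p2) implies p1) implies (p2 implies p3) = 5/7 implies 1 = 1
p2 or p2 = 3/7 or 3/7 = 3/7
not (p2 or p2) = not 3/7 = 4/7
(((p1 iff p2) implies p1) implies (p2 implies p3)) or not (p2 or p2) = 1 or 4/7 = 1
not ((p2 iff (p1 implies p1)) iff (p3 implies p2)) or ((((p1 iff p2) implies p1) implies (p2 implies p3)) or not (p2 or p2)) = 3/7 or 1 = 1
((p1 iff (p3 implies p1)) iff ((p1 iff p1) or ((p1 implies p3) implies (p3 or p1)))) and (not ((p2 iff (p1 implies p1)) iff (p3 implies p2)) or ((((p1 iff p2) implies p1) implies (p2 implies p3)) or not (p2 or p2))) = 4/7 and 1 = 4/7

4/7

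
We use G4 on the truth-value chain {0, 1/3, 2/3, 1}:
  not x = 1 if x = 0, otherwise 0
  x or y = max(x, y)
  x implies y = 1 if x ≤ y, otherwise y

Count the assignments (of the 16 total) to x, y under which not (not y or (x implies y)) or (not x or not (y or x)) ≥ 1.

4

x = 0, y = 0 ↦ 1  ≥
x = 0, y = 1/3 ↦ 1  ≥
x = 0, y = 2/3 ↦ 1  ≥
x = 0, y = 1 ↦ 1  ≥
x = 1/3, y = 0 ↦ 0  <
x = 1/3, y = 1/3 ↦ 0  <
x = 1/3, y = 2/3 ↦ 0  <
x = 1/3, y = 1 ↦ 0  <
x = 2/3, y = 0 ↦ 0  <
x = 2/3, y = 1/3 ↦ 0  <
x = 2/3, y = 2/3 ↦ 0  <
x = 2/3, y = 1 ↦ 0  <
x = 1, y = 0 ↦ 0  <
x = 1, y = 1/3 ↦ 0  <
x = 1, y = 2/3 ↦ 0  <
x = 1, y = 1 ↦ 0  <
So 4 of the 16 assignments meet the threshold.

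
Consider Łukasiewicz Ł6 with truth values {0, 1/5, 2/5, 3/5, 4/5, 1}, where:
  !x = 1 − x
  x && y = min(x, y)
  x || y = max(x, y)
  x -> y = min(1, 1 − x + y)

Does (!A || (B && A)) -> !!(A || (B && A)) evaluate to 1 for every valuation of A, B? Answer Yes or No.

No

Counterexample: take A = 0, B = 0.
!A = !0 = 1
B && A = 0 && 0 = 0
!A || (B && A) = 1 || 0 = 1
B && A = 0 && 0 = 0
A || (B && A) = 0 || 0 = 0
!(A || (B && A)) = !0 = 1
!!(A || (B && A)) = !1 = 0
(!A || (B && A)) -> !!(A || (B && A)) = 1 -> 0 = 0
This gives 0 ≠ 1.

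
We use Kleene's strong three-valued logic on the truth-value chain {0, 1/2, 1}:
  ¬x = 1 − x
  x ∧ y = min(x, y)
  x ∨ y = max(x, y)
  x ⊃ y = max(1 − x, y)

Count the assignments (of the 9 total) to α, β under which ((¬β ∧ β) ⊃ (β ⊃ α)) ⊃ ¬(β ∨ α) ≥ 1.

α = 0, β = 0 ↦ 1  ≥
α = 0, β = 1/2 ↦ 1/2  <
α = 0, β = 1 ↦ 0  <
α = 1/2, β = 0 ↦ 1/2  <
α = 1/2, β = 1/2 ↦ 1/2  <
α = 1/2, β = 1 ↦ 0  <
α = 1, β = 0 ↦ 0  <
α = 1, β = 1/2 ↦ 0  <
α = 1, β = 1 ↦ 0  <
So 1 of the 9 assignments meets the threshold.

1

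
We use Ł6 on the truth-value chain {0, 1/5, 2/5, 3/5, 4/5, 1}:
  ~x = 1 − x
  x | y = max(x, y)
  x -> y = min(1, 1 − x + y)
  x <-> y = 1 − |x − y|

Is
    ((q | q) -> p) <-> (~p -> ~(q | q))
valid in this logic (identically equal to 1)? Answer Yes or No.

At p = 2/5, q = 0, for instance:
q | q = 0 | 0 = 0
(q | q) -> p = 0 -> 2/5 = 1
~p = ~2/5 = 3/5
~(q | q) = ~0 = 1
~p -> ~(q | q) = 3/5 -> 1 = 1
((q | q) -> p) <-> (~p -> ~(q | q)) = 1 <-> 1 = 1
and checking the remaining 35 assignments likewise gives ≥ 1 in every case.

Yes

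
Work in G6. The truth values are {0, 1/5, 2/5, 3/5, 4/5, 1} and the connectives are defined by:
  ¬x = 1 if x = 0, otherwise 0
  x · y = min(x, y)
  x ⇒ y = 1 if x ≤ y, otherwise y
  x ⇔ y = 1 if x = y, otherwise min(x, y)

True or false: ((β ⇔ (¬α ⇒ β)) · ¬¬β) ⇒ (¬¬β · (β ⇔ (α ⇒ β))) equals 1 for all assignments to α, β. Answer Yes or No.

No

Counterexample: take α = 0, β = 1/5.
¬α = ¬0 = 1
¬α ⇒ β = 1 ⇒ 1/5 = 1/5
β ⇔ (¬α ⇒ β) = 1/5 ⇔ 1/5 = 1
¬β = ¬1/5 = 0
¬¬β = ¬0 = 1
(β ⇔ (¬α ⇒ β)) · ¬¬β = 1 · 1 = 1
¬β = ¬1/5 = 0
¬¬β = ¬0 = 1
α ⇒ β = 0 ⇒ 1/5 = 1
β ⇔ (α ⇒ β) = 1/5 ⇔ 1 = 1/5
¬¬β · (β ⇔ (α ⇒ β)) = 1 · 1/5 = 1/5
((β ⇔ (¬α ⇒ β)) · ¬¬β) ⇒ (¬¬β · (β ⇔ (α ⇒ β))) = 1 ⇒ 1/5 = 1/5
This gives 1/5 ≠ 1.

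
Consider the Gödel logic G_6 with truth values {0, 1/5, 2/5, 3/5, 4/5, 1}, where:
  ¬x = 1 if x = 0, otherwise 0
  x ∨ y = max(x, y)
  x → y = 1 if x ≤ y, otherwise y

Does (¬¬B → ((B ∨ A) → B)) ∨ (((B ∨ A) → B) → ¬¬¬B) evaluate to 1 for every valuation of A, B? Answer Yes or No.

No

Counterexample: take A = 2/5, B = 1/5.
¬B = ¬1/5 = 0
¬¬B = ¬0 = 1
B ∨ A = 1/5 ∨ 2/5 = 2/5
(B ∨ A) → B = 2/5 → 1/5 = 1/5
¬¬B → ((B ∨ A) → B) = 1 → 1/5 = 1/5
B ∨ A = 1/5 ∨ 2/5 = 2/5
(B ∨ A) → B = 2/5 → 1/5 = 1/5
¬B = ¬1/5 = 0
¬¬B = ¬0 = 1
¬¬¬B = ¬1 = 0
((B ∨ A) → B) → ¬¬¬B = 1/5 → 0 = 0
(¬¬B → ((B ∨ A) → B)) ∨ (((B ∨ A) → B) → ¬¬¬B) = 1/5 ∨ 0 = 1/5
This gives 1/5 ≠ 1.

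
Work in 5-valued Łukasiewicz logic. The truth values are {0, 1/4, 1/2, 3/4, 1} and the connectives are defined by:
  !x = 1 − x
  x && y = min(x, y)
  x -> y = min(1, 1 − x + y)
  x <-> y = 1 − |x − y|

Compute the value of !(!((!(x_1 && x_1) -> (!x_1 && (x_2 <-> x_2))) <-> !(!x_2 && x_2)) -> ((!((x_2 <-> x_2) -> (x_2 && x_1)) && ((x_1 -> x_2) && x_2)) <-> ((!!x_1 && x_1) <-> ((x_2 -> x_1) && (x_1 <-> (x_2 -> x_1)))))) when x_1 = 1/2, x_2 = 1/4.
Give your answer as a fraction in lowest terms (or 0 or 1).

x_1 && x_1 = 1/2 && 1/2 = 1/2
!(x_1 && x_1) = !1/2 = 1/2
!x_1 = !1/2 = 1/2
x_2 <-> x_2 = 1/4 <-> 1/4 = 1
!x_1 && (x_2 <-> x_2) = 1/2 && 1 = 1/2
!(x_1 && x_1) -> (!x_1 && (x_2 <-> x_2)) = 1/2 -> 1/2 = 1
!x_2 = !1/4 = 3/4
!x_2 && x_2 = 3/4 && 1/4 = 1/4
!(!x_2 && x_2) = !1/4 = 3/4
(!(x_1 && x_1) -> (!x_1 && (x_2 <-> x_2))) <-> !(!x_2 && x_2) = 1 <-> 3/4 = 3/4
!((!(x_1 && x_1) -> (!x_1 && (x_2 <-> x_2))) <-> !(!x_2 && x_2)) = !3/4 = 1/4
x_2 <-> x_2 = 1/4 <-> 1/4 = 1
x_2 && x_1 = 1/4 && 1/2 = 1/4
(x_2 <-> x_2) -> (x_2 && x_1) = 1 -> 1/4 = 1/4
!((x_2 <-> x_2) -> (x_2 && x_1)) = !1/4 = 3/4
x_1 -> x_2 = 1/2 -> 1/4 = 3/4
(x_1 -> x_2) && x_2 = 3/4 && 1/4 = 1/4
!((x_2 <-> x_2) -> (x_2 && x_1)) && ((x_1 -> x_2) && x_2) = 3/4 && 1/4 = 1/4
!x_1 = !1/2 = 1/2
!!x_1 = !1/2 = 1/2
!!x_1 && x_1 = 1/2 && 1/2 = 1/2
x_2 -> x_1 = 1/4 -> 1/2 = 1
x_2 -> x_1 = 1/4 -> 1/2 = 1
x_1 <-> (x_2 -> x_1) = 1/2 <-> 1 = 1/2
(x_2 -> x_1) && (x_1 <-> (x_2 -> x_1)) = 1 && 1/2 = 1/2
(!!x_1 && x_1) <-> ((x_2 -> x_1) && (x_1 <-> (x_2 -> x_1))) = 1/2 <-> 1/2 = 1
(!((x_2 <-> x_2) -> (x_2 && x_1)) && ((x_1 -> x_2) && x_2)) <-> ((!!x_1 && x_1) <-> ((x_2 -> x_1) && (x_1 <-> (x_2 -> x_1)))) = 1/4 <-> 1 = 1/4
!((!(x_1 && x_1) -> (!x_1 && (x_2 <-> x_2))) <-> !(!x_2 && x_2)) -> ((!((x_2 <-> x_2) -> (x_2 && x_1)) && ((x_1 -> x_2) && x_2)) <-> ((!!x_1 && x_1) <-> ((x_2 -> x_1) && (x_1 <-> (x_2 -> x_1))))) = 1/4 -> 1/4 = 1
!(!((!(x_1 && x_1) -> (!x_1 && (x_2 <-> x_2))) <-> !(!x_2 && x_2)) -> ((!((x_2 <-> x_2) -> (x_2 && x_1)) && ((x_1 -> x_2) && x_2)) <-> ((!!x_1 && x_1) <-> ((x_2 -> x_1) && (x_1 <-> (x_2 -> x_1)))))) = !1 = 0

0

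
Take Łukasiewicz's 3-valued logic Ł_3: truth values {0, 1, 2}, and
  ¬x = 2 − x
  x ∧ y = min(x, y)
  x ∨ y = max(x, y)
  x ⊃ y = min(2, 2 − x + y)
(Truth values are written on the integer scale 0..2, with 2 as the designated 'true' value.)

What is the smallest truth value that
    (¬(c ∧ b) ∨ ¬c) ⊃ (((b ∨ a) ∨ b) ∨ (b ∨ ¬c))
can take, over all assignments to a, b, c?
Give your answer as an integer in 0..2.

0

Take a = 0, b = 0, c = 2:
c ∧ b = 2 ∧ 0 = 0
¬(c ∧ b) = ¬0 = 2
¬c = ¬2 = 0
¬(c ∧ b) ∨ ¬c = 2 ∨ 0 = 2
b ∨ a = 0 ∨ 0 = 0
(b ∨ a) ∨ b = 0 ∨ 0 = 0
¬c = ¬2 = 0
b ∨ ¬c = 0 ∨ 0 = 0
((b ∨ a) ∨ b) ∨ (b ∨ ¬c) = 0 ∨ 0 = 0
(¬(c ∧ b) ∨ ¬c) ⊃ (((b ∨ a) ∨ b) ∨ (b ∨ ¬c)) = 2 ⊃ 0 = 0
No assignment yields a value below 0, so this is the minimum.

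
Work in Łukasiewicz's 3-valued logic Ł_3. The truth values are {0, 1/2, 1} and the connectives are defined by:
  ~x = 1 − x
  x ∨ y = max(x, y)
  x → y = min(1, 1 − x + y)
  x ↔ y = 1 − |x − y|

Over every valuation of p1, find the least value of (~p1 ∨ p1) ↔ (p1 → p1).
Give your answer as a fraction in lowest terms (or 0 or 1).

1/2

Take p1 = 1/2:
~p1 = ~1/2 = 1/2
~p1 ∨ p1 = 1/2 ∨ 1/2 = 1/2
p1 → p1 = 1/2 → 1/2 = 1
(~p1 ∨ p1) ↔ (p1 → p1) = 1/2 ↔ 1 = 1/2
No assignment yields a value below 1/2, so this is the minimum.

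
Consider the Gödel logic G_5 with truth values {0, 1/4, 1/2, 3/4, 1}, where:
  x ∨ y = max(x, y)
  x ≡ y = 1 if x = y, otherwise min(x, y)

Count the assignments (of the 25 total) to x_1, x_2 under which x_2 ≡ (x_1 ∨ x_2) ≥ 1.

value 1: 15 assignments (counts)
value 3/4: 1 assignment
value 1/2: 2 assignments
value 1/4: 3 assignments
value 0: 4 assignments
So 15 of the 25 assignments meet the threshold.

15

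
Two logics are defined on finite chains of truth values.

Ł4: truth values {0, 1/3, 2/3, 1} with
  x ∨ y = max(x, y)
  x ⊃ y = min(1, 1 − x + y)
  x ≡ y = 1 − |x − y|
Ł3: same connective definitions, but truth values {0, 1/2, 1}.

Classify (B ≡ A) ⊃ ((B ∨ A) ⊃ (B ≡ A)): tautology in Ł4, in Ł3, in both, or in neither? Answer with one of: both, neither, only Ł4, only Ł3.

In Ł4: every assignment gives 1 — tautology.
In Ł3: every assignment gives 1 — tautology.

both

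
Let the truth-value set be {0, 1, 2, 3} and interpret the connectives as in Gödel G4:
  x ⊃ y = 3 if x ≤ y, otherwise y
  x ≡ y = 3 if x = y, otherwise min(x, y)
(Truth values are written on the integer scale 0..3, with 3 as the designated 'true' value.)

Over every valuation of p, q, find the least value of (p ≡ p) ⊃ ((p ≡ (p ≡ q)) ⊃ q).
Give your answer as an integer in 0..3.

Take p = 0, q = 1:
p ≡ p = 0 ≡ 0 = 3
p ≡ q = 0 ≡ 1 = 0
p ≡ (p ≡ q) = 0 ≡ 0 = 3
(p ≡ (p ≡ q)) ⊃ q = 3 ⊃ 1 = 1
(p ≡ p) ⊃ ((p ≡ (p ≡ q)) ⊃ q) = 3 ⊃ 1 = 1
No assignment yields a value below 1, so this is the minimum.

1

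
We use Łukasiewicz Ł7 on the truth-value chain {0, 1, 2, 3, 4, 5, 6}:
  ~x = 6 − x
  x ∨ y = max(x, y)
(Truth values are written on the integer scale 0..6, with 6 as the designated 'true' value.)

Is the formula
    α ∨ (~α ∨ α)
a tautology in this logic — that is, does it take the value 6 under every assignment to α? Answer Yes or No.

No

Counterexample: take α = 1.
~α = ~1 = 5
~α ∨ α = 5 ∨ 1 = 5
α ∨ (~α ∨ α) = 1 ∨ 5 = 5
This gives 5 ≠ 6.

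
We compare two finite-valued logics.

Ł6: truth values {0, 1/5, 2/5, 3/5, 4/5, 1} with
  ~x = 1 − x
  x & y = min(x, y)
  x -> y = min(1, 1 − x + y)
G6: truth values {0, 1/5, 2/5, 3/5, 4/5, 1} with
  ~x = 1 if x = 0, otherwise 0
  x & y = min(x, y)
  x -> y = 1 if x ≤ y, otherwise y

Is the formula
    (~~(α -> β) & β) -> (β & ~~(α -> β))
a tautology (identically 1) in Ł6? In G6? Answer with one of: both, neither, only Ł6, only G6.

both

In Ł6: every assignment gives 1 — tautology.
In G6: every assignment gives 1 — tautology.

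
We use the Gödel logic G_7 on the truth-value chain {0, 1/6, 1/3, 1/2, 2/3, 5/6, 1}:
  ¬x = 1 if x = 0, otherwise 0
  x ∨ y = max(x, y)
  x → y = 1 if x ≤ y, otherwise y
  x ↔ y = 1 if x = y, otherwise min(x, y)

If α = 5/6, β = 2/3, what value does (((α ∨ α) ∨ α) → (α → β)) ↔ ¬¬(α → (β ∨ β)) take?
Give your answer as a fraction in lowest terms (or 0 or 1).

2/3

α ∨ α = 5/6 ∨ 5/6 = 5/6
(α ∨ α) ∨ α = 5/6 ∨ 5/6 = 5/6
α → β = 5/6 → 2/3 = 2/3
((α ∨ α) ∨ α) → (α → β) = 5/6 → 2/3 = 2/3
β ∨ β = 2/3 ∨ 2/3 = 2/3
α → (β ∨ β) = 5/6 → 2/3 = 2/3
¬(α → (β ∨ β)) = ¬2/3 = 0
¬¬(α → (β ∨ β)) = ¬0 = 1
(((α ∨ α) ∨ α) → (α → β)) ↔ ¬¬(α → (β ∨ β)) = 2/3 ↔ 1 = 2/3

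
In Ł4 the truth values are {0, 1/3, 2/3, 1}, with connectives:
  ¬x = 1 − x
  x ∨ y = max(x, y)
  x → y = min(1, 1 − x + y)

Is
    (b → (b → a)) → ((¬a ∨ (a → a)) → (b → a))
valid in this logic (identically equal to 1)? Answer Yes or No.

No

Counterexample: take a = 0, b = 1/3.
b → a = 1/3 → 0 = 2/3
b → (b → a) = 1/3 → 2/3 = 1
¬a = ¬0 = 1
a → a = 0 → 0 = 1
¬a ∨ (a → a) = 1 ∨ 1 = 1
b → a = 1/3 → 0 = 2/3
(¬a ∨ (a → a)) → (b → a) = 1 → 2/3 = 2/3
(b → (b → a)) → ((¬a ∨ (a → a)) → (b → a)) = 1 → 2/3 = 2/3
This gives 2/3 ≠ 1.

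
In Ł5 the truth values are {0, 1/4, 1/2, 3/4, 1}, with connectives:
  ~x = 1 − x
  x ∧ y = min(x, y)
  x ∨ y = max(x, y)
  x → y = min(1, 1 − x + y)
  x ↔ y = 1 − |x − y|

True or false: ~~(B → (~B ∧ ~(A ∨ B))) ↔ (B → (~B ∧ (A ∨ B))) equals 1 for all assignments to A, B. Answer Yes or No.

Counterexample: take A = 3/4, B = 1/2.
~B = ~1/2 = 1/2
A ∨ B = 3/4 ∨ 1/2 = 3/4
~(A ∨ B) = ~3/4 = 1/4
~B ∧ ~(A ∨ B) = 1/2 ∧ 1/4 = 1/4
B → (~B ∧ ~(A ∨ B)) = 1/2 → 1/4 = 3/4
~(B → (~B ∧ ~(A ∨ B))) = ~3/4 = 1/4
~~(B → (~B ∧ ~(A ∨ B))) = ~1/4 = 3/4
~B = ~1/2 = 1/2
A ∨ B = 3/4 ∨ 1/2 = 3/4
~B ∧ (A ∨ B) = 1/2 ∧ 3/4 = 1/2
B → (~B ∧ (A ∨ B)) = 1/2 → 1/2 = 1
~~(B → (~B ∧ ~(A ∨ B))) ↔ (B → (~B ∧ (A ∨ B))) = 3/4 ↔ 1 = 3/4
This gives 3/4 ≠ 1.

No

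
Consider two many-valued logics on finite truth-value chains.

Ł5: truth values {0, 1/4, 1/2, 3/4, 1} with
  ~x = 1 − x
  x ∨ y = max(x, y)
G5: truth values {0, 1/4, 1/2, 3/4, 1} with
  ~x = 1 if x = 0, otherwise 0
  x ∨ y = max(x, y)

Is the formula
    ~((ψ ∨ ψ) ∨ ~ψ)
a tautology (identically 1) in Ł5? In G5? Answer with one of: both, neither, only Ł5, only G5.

In Ł5: at ψ = 0 the value is 0 — not a tautology.
In G5: at ψ = 0 the value is 0 — not a tautology.

neither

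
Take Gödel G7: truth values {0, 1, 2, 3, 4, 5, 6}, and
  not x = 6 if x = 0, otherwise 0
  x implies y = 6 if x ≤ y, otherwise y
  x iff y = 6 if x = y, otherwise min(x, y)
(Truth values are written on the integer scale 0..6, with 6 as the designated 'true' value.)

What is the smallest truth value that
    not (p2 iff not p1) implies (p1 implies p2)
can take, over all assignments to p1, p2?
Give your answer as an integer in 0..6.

1

Take p1 = 2, p2 = 1:
not p1 = not 2 = 0
p2 iff not p1 = 1 iff 0 = 0
not (p2 iff not p1) = not 0 = 6
p1 implies p2 = 2 implies 1 = 1
not (p2 iff not p1) implies (p1 implies p2) = 6 implies 1 = 1
No assignment yields a value below 1, so this is the minimum.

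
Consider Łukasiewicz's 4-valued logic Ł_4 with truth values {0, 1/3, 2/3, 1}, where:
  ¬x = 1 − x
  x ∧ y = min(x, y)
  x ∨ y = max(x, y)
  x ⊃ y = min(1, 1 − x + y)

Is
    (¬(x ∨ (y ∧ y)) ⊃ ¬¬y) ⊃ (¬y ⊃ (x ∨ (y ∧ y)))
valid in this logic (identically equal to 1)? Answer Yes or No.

Yes

x = 0, y = 0 ↦ 1
x = 0, y = 1/3 ↦ 1
x = 0, y = 2/3 ↦ 1
x = 0, y = 1 ↦ 1
x = 1/3, y = 0 ↦ 1
x = 1/3, y = 1/3 ↦ 1
x = 1/3, y = 2/3 ↦ 1
x = 1/3, y = 1 ↦ 1
x = 2/3, y = 0 ↦ 1
x = 2/3, y = 1/3 ↦ 1
x = 2/3, y = 2/3 ↦ 1
x = 2/3, y = 1 ↦ 1
x = 1, y = 0 ↦ 1
x = 1, y = 1/3 ↦ 1
x = 1, y = 2/3 ↦ 1
x = 1, y = 1 ↦ 1
Every assignment gives a value ≥ 1.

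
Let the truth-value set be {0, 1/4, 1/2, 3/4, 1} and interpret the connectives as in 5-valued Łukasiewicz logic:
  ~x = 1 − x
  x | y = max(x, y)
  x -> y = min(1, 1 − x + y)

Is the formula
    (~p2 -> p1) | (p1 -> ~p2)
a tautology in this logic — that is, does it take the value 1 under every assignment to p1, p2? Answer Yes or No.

At p1 = 3/4, p2 = 1, for instance:
~p2 = ~1 = 0
~p2 -> p1 = 0 -> 3/4 = 1
p1 -> ~p2 = 3/4 -> 0 = 1/4
(~p2 -> p1) | (p1 -> ~p2) = 1 | 1/4 = 1
and checking the remaining 24 assignments likewise gives ≥ 1 in every case.

Yes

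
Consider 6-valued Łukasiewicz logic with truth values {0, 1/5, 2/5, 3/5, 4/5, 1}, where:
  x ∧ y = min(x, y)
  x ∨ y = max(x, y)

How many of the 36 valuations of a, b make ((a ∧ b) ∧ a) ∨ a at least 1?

value 1: 6 assignments (counts)
value 4/5: 6 assignments
value 3/5: 6 assignments
value 2/5: 6 assignments
value 1/5: 6 assignments
value 0: 6 assignments
So 6 of the 36 assignments meet the threshold.

6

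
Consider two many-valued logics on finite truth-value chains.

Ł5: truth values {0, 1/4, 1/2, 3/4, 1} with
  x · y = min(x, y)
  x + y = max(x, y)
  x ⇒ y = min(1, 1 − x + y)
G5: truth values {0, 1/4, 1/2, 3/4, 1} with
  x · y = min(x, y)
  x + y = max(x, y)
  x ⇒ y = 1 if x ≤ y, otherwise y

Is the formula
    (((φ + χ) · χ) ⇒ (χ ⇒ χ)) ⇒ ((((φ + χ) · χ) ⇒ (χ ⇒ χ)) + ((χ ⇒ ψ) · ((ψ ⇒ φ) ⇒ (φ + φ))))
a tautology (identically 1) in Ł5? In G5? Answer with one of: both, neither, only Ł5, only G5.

both

In Ł5: every assignment gives 1 — tautology.
In G5: every assignment gives 1 — tautology.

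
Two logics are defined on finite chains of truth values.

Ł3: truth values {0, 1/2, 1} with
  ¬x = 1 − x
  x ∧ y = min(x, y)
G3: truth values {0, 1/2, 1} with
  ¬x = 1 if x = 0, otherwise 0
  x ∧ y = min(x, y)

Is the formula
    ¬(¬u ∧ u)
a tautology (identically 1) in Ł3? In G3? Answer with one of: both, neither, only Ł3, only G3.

In Ł3: at u = 1/2 the value is 1/2 — not a tautology.
In G3: every assignment gives 1 — tautology.

only G3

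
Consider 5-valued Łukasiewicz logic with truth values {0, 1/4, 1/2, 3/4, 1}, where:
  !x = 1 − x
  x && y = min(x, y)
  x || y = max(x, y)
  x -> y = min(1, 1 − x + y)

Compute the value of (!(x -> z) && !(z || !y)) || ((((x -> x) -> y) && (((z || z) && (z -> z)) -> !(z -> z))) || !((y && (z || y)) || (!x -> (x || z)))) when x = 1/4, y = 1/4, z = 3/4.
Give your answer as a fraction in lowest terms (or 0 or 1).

1/4

x -> z = 1/4 -> 3/4 = 1
!(x -> z) = !1 = 0
!y = !1/4 = 3/4
z || !y = 3/4 || 3/4 = 3/4
!(z || !y) = !3/4 = 1/4
!(x -> z) && !(z || !y) = 0 && 1/4 = 0
x -> x = 1/4 -> 1/4 = 1
(x -> x) -> y = 1 -> 1/4 = 1/4
z || z = 3/4 || 3/4 = 3/4
z -> z = 3/4 -> 3/4 = 1
(z || z) && (z -> z) = 3/4 && 1 = 3/4
z -> z = 3/4 -> 3/4 = 1
!(z -> z) = !1 = 0
((z || z) && (z -> z)) -> !(z -> z) = 3/4 -> 0 = 1/4
((x -> x) -> y) && (((z || z) && (z -> z)) -> !(z -> z)) = 1/4 && 1/4 = 1/4
z || y = 3/4 || 1/4 = 3/4
y && (z || y) = 1/4 && 3/4 = 1/4
!x = !1/4 = 3/4
x || z = 1/4 || 3/4 = 3/4
!x -> (x || z) = 3/4 -> 3/4 = 1
(y && (z || y)) || (!x -> (x || z)) = 1/4 || 1 = 1
!((y && (z || y)) || (!x -> (x || z))) = !1 = 0
(((x -> x) -> y) && (((z || z) && (z -> z)) -> !(z -> z))) || !((y && (z || y)) || (!x -> (x || z))) = 1/4 || 0 = 1/4
(!(x -> z) && !(z || !y)) || ((((x -> x) -> y) && (((z || z) && (z -> z)) -> !(z -> z))) || !((y && (z || y)) || (!x -> (x || z)))) = 0 || 1/4 = 1/4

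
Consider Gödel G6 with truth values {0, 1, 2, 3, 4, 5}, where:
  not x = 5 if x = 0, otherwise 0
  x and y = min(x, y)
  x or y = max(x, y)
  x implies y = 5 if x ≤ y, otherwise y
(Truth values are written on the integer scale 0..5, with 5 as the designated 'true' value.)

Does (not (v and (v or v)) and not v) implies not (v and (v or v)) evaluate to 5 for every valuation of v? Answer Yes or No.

v = 0 ↦ 5
v = 1 ↦ 5
v = 2 ↦ 5
v = 3 ↦ 5
v = 4 ↦ 5
v = 5 ↦ 5
Every assignment gives a value ≥ 5.

Yes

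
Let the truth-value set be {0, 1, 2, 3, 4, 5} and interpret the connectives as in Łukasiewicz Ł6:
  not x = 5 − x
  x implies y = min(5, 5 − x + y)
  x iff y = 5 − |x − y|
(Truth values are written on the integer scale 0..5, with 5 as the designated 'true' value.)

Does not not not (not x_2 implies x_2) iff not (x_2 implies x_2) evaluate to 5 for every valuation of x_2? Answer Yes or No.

Counterexample: take x_2 = 0.
not x_2 = not 0 = 5
not x_2 implies x_2 = 5 implies 0 = 0
not (not x_2 implies x_2) = not 0 = 5
not not (not x_2 implies x_2) = not 5 = 0
not not not (not x_2 implies x_2) = not 0 = 5
x_2 implies x_2 = 0 implies 0 = 5
not (x_2 implies x_2) = not 5 = 0
not not not (not x_2 implies x_2) iff not (x_2 implies x_2) = 5 iff 0 = 0
This gives 0 ≠ 5.

No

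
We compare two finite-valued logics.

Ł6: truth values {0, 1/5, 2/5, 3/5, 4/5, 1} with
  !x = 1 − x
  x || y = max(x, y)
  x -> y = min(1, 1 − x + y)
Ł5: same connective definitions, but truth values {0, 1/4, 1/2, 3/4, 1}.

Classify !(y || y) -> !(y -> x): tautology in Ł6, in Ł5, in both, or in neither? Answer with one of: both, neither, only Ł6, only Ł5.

neither

In Ł6: at x = 0, y = 0 the value is 0 — not a tautology.
In Ł5: at x = 0, y = 0 the value is 0 — not a tautology.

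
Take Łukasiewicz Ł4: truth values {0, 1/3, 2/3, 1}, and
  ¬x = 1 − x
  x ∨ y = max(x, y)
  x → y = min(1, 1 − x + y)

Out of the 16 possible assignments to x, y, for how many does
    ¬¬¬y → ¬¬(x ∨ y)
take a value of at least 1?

x = 0, y = 0 ↦ 0  <
x = 0, y = 1/3 ↦ 2/3  <
x = 0, y = 2/3 ↦ 1  ≥
x = 0, y = 1 ↦ 1  ≥
x = 1/3, y = 0 ↦ 1/3  <
x = 1/3, y = 1/3 ↦ 2/3  <
x = 1/3, y = 2/3 ↦ 1  ≥
x = 1/3, y = 1 ↦ 1  ≥
x = 2/3, y = 0 ↦ 2/3  <
x = 2/3, y = 1/3 ↦ 1  ≥
x = 2/3, y = 2/3 ↦ 1  ≥
x = 2/3, y = 1 ↦ 1  ≥
x = 1, y = 0 ↦ 1  ≥
x = 1, y = 1/3 ↦ 1  ≥
x = 1, y = 2/3 ↦ 1  ≥
x = 1, y = 1 ↦ 1  ≥
So 11 of the 16 assignments meet the threshold.

11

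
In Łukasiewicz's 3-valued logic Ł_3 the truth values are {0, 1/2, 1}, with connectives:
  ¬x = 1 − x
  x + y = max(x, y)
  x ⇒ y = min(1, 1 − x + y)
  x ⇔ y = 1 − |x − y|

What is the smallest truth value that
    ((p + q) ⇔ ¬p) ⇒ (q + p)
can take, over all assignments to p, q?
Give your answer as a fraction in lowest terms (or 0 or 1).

Take p = 1/2, q = 0:
p + q = 1/2 + 0 = 1/2
¬p = ¬1/2 = 1/2
(p + q) ⇔ ¬p = 1/2 ⇔ 1/2 = 1
q + p = 0 + 1/2 = 1/2
((p + q) ⇔ ¬p) ⇒ (q + p) = 1 ⇒ 1/2 = 1/2
No assignment yields a value below 1/2, so this is the minimum.

1/2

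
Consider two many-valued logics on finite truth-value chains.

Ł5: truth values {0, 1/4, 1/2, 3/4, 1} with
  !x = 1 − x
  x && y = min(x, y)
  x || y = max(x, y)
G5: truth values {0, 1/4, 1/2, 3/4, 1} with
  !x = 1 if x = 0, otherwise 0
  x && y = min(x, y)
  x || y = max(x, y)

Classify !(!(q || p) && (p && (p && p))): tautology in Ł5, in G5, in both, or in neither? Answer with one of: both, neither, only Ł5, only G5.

only G5

In Ł5: at p = 1/4, q = 0 the value is 3/4 — not a tautology.
In G5: every assignment gives 1 — tautology.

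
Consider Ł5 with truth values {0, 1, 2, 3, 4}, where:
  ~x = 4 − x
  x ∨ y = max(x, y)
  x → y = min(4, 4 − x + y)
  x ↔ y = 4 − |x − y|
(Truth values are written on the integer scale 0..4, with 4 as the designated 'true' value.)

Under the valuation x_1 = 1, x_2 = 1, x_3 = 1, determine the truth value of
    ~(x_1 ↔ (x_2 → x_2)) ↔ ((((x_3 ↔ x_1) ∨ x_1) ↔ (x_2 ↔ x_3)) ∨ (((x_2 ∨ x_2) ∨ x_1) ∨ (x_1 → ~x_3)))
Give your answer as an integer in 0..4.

3

x_2 → x_2 = 1 → 1 = 4
x_1 ↔ (x_2 → x_2) = 1 ↔ 4 = 1
~(x_1 ↔ (x_2 → x_2)) = ~1 = 3
x_3 ↔ x_1 = 1 ↔ 1 = 4
(x_3 ↔ x_1) ∨ x_1 = 4 ∨ 1 = 4
x_2 ↔ x_3 = 1 ↔ 1 = 4
((x_3 ↔ x_1) ∨ x_1) ↔ (x_2 ↔ x_3) = 4 ↔ 4 = 4
x_2 ∨ x_2 = 1 ∨ 1 = 1
(x_2 ∨ x_2) ∨ x_1 = 1 ∨ 1 = 1
~x_3 = ~1 = 3
x_1 → ~x_3 = 1 → 3 = 4
((x_2 ∨ x_2) ∨ x_1) ∨ (x_1 → ~x_3) = 1 ∨ 4 = 4
(((x_3 ↔ x_1) ∨ x_1) ↔ (x_2 ↔ x_3)) ∨ (((x_2 ∨ x_2) ∨ x_1) ∨ (x_1 → ~x_3)) = 4 ∨ 4 = 4
~(x_1 ↔ (x_2 → x_2)) ↔ ((((x_3 ↔ x_1) ∨ x_1) ↔ (x_2 ↔ x_3)) ∨ (((x_2 ∨ x_2) ∨ x_1) ∨ (x_1 → ~x_3))) = 3 ↔ 4 = 3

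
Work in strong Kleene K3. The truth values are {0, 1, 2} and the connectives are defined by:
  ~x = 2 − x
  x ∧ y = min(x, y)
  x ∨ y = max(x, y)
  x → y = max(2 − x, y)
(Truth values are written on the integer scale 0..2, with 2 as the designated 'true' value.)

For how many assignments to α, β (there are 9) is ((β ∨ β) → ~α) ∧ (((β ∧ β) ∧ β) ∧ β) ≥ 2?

α = 0, β = 0 ↦ 0  <
α = 0, β = 1 ↦ 1  <
α = 0, β = 2 ↦ 2  ≥
α = 1, β = 0 ↦ 0  <
α = 1, β = 1 ↦ 1  <
α = 1, β = 2 ↦ 1  <
α = 2, β = 0 ↦ 0  <
α = 2, β = 1 ↦ 1  <
α = 2, β = 2 ↦ 0  <
So 1 of the 9 assignments meets the threshold.

1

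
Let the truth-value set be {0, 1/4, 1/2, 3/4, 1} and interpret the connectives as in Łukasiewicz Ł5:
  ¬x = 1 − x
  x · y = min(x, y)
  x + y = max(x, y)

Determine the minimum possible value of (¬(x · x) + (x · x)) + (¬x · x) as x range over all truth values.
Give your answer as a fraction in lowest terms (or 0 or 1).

1/2

Take x = 1/2:
x · x = 1/2 · 1/2 = 1/2
¬(x · x) = ¬1/2 = 1/2
x · x = 1/2 · 1/2 = 1/2
¬(x · x) + (x · x) = 1/2 + 1/2 = 1/2
¬x = ¬1/2 = 1/2
¬x · x = 1/2 · 1/2 = 1/2
(¬(x · x) + (x · x)) + (¬x · x) = 1/2 + 1/2 = 1/2
No assignment yields a value below 1/2, so this is the minimum.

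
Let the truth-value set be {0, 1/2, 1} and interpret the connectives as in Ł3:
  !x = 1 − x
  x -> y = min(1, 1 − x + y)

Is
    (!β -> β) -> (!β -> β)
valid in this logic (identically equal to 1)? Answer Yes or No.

Yes

β = 0 ↦ 1
β = 1/2 ↦ 1
β = 1 ↦ 1
Every assignment gives a value ≥ 1.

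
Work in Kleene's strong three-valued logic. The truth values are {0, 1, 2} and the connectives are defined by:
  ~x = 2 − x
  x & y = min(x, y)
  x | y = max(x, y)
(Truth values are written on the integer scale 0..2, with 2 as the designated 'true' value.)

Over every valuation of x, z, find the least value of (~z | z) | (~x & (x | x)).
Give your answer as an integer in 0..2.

Take x = 0, z = 1:
~z = ~1 = 1
~z | z = 1 | 1 = 1
~x = ~0 = 2
x | x = 0 | 0 = 0
~x & (x | x) = 2 & 0 = 0
(~z | z) | (~x & (x | x)) = 1 | 0 = 1
No assignment yields a value below 1, so this is the minimum.

1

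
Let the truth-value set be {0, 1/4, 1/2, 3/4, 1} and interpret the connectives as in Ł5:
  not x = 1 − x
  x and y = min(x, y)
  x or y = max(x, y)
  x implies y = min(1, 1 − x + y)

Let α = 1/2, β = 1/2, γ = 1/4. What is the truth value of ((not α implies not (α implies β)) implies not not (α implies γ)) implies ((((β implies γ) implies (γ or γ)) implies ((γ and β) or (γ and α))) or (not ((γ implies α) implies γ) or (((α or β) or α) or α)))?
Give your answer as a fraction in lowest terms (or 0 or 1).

3/4

not α = not 1/2 = 1/2
α implies β = 1/2 implies 1/2 = 1
not (α implies β) = not 1 = 0
not α implies not (α implies β) = 1/2 implies 0 = 1/2
α implies γ = 1/2 implies 1/4 = 3/4
not (α implies γ) = not 3/4 = 1/4
not not (α implies γ) = not 1/4 = 3/4
(not α implies not (α implies β)) implies not not (α implies γ) = 1/2 implies 3/4 = 1
β implies γ = 1/2 implies 1/4 = 3/4
γ or γ = 1/4 or 1/4 = 1/4
(β implies γ) implies (γ or γ) = 3/4 implies 1/4 = 1/2
γ and β = 1/4 and 1/2 = 1/4
γ and α = 1/4 and 1/2 = 1/4
(γ and β) or (γ and α) = 1/4 or 1/4 = 1/4
((β implies γ) implies (γ or γ)) implies ((γ and β) or (γ and α)) = 1/2 implies 1/4 = 3/4
γ implies α = 1/4 implies 1/2 = 1
(γ implies α) implies γ = 1 implies 1/4 = 1/4
not ((γ implies α) implies γ) = not 1/4 = 3/4
α or β = 1/2 or 1/2 = 1/2
(α or β) or α = 1/2 or 1/2 = 1/2
((α or β) or α) or α = 1/2 or 1/2 = 1/2
not ((γ implies α) implies γ) or (((α or β) or α) or α) = 3/4 or 1/2 = 3/4
(((β implies γ) implies (γ or γ)) implies ((γ and β) or (γ and α))) or (not ((γ implies α) implies γ) or (((α or β) or α) or α)) = 3/4 or 3/4 = 3/4
((not α implies not (α implies β)) implies not not (α implies γ)) implies ((((β implies γ) implies (γ or γ)) implies ((γ and β) or (γ and α))) or (not ((γ implies α) implies γ) or (((α or β) or α) or α))) = 1 implies 3/4 = 3/4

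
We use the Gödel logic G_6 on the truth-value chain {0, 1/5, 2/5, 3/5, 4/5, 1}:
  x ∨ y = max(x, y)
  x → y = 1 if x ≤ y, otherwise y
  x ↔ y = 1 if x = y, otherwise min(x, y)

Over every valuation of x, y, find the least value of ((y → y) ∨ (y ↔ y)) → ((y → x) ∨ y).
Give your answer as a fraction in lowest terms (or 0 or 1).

Take x = 0, y = 1/5:
y → y = 1/5 → 1/5 = 1
y ↔ y = 1/5 ↔ 1/5 = 1
(y → y) ∨ (y ↔ y) = 1 ∨ 1 = 1
y → x = 1/5 → 0 = 0
(y → x) ∨ y = 0 ∨ 1/5 = 1/5
((y → y) ∨ (y ↔ y)) → ((y → x) ∨ y) = 1 → 1/5 = 1/5
No assignment yields a value below 1/5, so this is the minimum.

1/5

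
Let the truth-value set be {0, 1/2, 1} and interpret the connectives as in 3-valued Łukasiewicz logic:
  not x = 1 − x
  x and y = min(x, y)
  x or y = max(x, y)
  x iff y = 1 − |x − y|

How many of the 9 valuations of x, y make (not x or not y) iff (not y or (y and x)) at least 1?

6

x = 0, y = 0 ↦ 1  ≥
x = 0, y = 1/2 ↦ 1/2  <
x = 0, y = 1 ↦ 0  <
x = 1/2, y = 0 ↦ 1  ≥
x = 1/2, y = 1/2 ↦ 1  ≥
x = 1/2, y = 1 ↦ 1  ≥
x = 1, y = 0 ↦ 1  ≥
x = 1, y = 1/2 ↦ 1  ≥
x = 1, y = 1 ↦ 0  <
So 6 of the 9 assignments meet the threshold.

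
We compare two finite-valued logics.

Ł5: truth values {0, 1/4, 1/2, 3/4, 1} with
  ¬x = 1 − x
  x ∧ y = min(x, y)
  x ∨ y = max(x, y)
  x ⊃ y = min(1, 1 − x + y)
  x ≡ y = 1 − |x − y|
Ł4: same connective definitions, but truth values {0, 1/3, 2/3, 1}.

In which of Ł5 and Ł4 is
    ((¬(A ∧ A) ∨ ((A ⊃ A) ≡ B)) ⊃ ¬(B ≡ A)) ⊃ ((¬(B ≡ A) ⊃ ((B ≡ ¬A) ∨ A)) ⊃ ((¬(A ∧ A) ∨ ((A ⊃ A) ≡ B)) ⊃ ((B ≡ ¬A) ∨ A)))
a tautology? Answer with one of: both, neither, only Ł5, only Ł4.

In Ł5: every assignment gives 1 — tautology.
In Ł4: every assignment gives 1 — tautology.

both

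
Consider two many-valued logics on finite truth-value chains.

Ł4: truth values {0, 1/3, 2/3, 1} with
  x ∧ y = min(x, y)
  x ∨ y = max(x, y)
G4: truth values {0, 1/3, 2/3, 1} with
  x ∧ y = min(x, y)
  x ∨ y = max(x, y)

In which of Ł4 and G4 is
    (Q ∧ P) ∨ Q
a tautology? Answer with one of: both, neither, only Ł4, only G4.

neither

In Ł4: at P = 0, Q = 0 the value is 0 — not a tautology.
In G4: at P = 0, Q = 0 the value is 0 — not a tautology.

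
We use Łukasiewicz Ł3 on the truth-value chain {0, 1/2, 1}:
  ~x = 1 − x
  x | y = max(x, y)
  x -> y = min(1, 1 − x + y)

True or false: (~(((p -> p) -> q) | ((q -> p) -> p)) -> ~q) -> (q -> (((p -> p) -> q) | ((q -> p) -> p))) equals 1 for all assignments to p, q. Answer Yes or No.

p = 0, q = 0 ↦ 1
p = 0, q = 1/2 ↦ 1
p = 0, q = 1 ↦ 1
p = 1/2, q = 0 ↦ 1
p = 1/2, q = 1/2 ↦ 1
p = 1/2, q = 1 ↦ 1
p = 1, q = 0 ↦ 1
p = 1, q = 1/2 ↦ 1
p = 1, q = 1 ↦ 1
Every assignment gives a value ≥ 1.

Yes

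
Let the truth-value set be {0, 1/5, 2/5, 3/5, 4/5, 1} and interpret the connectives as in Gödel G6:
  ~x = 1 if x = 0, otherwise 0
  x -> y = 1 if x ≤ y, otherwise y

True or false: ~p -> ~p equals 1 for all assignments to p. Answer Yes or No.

p = 0 ↦ 1
p = 1/5 ↦ 1
p = 2/5 ↦ 1
p = 3/5 ↦ 1
p = 4/5 ↦ 1
p = 1 ↦ 1
Every assignment gives a value ≥ 1.

Yes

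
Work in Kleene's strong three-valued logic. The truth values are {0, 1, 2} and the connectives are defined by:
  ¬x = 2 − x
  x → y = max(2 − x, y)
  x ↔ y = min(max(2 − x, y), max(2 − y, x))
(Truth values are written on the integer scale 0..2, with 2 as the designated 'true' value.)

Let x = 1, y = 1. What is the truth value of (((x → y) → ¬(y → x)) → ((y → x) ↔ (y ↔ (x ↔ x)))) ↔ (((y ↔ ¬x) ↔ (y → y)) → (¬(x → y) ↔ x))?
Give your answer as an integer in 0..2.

x → y = 1 → 1 = 1
y → x = 1 → 1 = 1
¬(y → x) = ¬1 = 1
(x → y) → ¬(y → x) = 1 → 1 = 1
y → x = 1 → 1 = 1
x ↔ x = 1 ↔ 1 = 1
y ↔ (x ↔ x) = 1 ↔ 1 = 1
(y → x) ↔ (y ↔ (x ↔ x)) = 1 ↔ 1 = 1
((x → y) → ¬(y → x)) → ((y → x) ↔ (y ↔ (x ↔ x))) = 1 → 1 = 1
¬x = ¬1 = 1
y ↔ ¬x = 1 ↔ 1 = 1
y → y = 1 → 1 = 1
(y ↔ ¬x) ↔ (y → y) = 1 ↔ 1 = 1
x → y = 1 → 1 = 1
¬(x → y) = ¬1 = 1
¬(x → y) ↔ x = 1 ↔ 1 = 1
((y ↔ ¬x) ↔ (y → y)) → (¬(x → y) ↔ x) = 1 → 1 = 1
(((x → y) → ¬(y → x)) → ((y → x) ↔ (y ↔ (x ↔ x)))) ↔ (((y ↔ ¬x) ↔ (y → y)) → (¬(x → y) ↔ x)) = 1 ↔ 1 = 1

1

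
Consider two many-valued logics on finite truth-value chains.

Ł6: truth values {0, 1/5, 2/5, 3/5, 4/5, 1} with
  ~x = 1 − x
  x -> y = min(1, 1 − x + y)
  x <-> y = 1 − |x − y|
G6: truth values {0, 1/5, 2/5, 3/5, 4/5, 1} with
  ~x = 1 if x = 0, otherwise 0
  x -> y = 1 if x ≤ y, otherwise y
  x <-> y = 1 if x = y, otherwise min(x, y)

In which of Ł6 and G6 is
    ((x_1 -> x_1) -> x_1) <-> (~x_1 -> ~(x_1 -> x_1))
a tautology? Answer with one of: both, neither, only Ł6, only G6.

only Ł6

In Ł6: every assignment gives 1 — tautology.
In G6: at x_1 = 1/5 the value is 1/5 — not a tautology.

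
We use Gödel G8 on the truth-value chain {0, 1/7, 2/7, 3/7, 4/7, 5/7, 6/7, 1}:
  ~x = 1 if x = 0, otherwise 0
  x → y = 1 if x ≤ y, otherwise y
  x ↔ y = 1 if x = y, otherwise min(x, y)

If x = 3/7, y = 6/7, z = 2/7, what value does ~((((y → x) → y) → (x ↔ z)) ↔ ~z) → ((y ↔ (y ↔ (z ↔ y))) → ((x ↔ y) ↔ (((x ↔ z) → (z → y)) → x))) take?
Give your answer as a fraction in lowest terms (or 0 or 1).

1

y → x = 6/7 → 3/7 = 3/7
(y → x) → y = 3/7 → 6/7 = 1
x ↔ z = 3/7 ↔ 2/7 = 2/7
((y → x) → y) → (x ↔ z) = 1 → 2/7 = 2/7
~z = ~2/7 = 0
(((y → x) → y) → (x ↔ z)) ↔ ~z = 2/7 ↔ 0 = 0
~((((y → x) → y) → (x ↔ z)) ↔ ~z) = ~0 = 1
z ↔ y = 2/7 ↔ 6/7 = 2/7
y ↔ (z ↔ y) = 6/7 ↔ 2/7 = 2/7
y ↔ (y ↔ (z ↔ y)) = 6/7 ↔ 2/7 = 2/7
x ↔ y = 3/7 ↔ 6/7 = 3/7
x ↔ z = 3/7 ↔ 2/7 = 2/7
z → y = 2/7 → 6/7 = 1
(x ↔ z) → (z → y) = 2/7 → 1 = 1
((x ↔ z) → (z → y)) → x = 1 → 3/7 = 3/7
(x ↔ y) ↔ (((x ↔ z) → (z → y)) → x) = 3/7 ↔ 3/7 = 1
(y ↔ (y ↔ (z ↔ y))) → ((x ↔ y) ↔ (((x ↔ z) → (z → y)) → x)) = 2/7 → 1 = 1
~((((y → x) → y) → (x ↔ z)) ↔ ~z) → ((y ↔ (y ↔ (z ↔ y))) → ((x ↔ y) ↔ (((x ↔ z) → (z → y)) → x))) = 1 → 1 = 1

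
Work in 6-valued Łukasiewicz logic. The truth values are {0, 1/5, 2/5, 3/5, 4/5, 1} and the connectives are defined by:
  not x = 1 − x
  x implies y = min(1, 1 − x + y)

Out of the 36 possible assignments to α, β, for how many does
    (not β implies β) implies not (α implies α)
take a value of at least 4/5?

6

value 1: 6 assignments (counts)
value 3/5: 6 assignments
value 1/5: 6 assignments
value 0: 18 assignments
So 6 of the 36 assignments meet the threshold.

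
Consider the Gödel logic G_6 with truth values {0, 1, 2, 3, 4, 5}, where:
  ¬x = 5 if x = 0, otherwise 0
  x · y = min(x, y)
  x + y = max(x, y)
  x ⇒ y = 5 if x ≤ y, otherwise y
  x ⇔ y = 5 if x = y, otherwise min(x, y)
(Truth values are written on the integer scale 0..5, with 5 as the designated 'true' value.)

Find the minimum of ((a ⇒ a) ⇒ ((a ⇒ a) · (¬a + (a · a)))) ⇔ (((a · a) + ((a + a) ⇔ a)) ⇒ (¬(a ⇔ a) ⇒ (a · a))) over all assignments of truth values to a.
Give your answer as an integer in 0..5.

1

Take a = 1:
a ⇒ a = 1 ⇒ 1 = 5
a ⇒ a = 1 ⇒ 1 = 5
¬a = ¬1 = 0
a · a = 1 · 1 = 1
¬a + (a · a) = 0 + 1 = 1
(a ⇒ a) · (¬a + (a · a)) = 5 · 1 = 1
(a ⇒ a) ⇒ ((a ⇒ a) · (¬a + (a · a))) = 5 ⇒ 1 = 1
a · a = 1 · 1 = 1
a + a = 1 + 1 = 1
(a + a) ⇔ a = 1 ⇔ 1 = 5
(a · a) + ((a + a) ⇔ a) = 1 + 5 = 5
a ⇔ a = 1 ⇔ 1 = 5
¬(a ⇔ a) = ¬5 = 0
a · a = 1 · 1 = 1
¬(a ⇔ a) ⇒ (a · a) = 0 ⇒ 1 = 5
((a · a) + ((a + a) ⇔ a)) ⇒ (¬(a ⇔ a) ⇒ (a · a)) = 5 ⇒ 5 = 5
((a ⇒ a) ⇒ ((a ⇒ a) · (¬a + (a · a)))) ⇔ (((a · a) + ((a + a) ⇔ a)) ⇒ (¬(a ⇔ a) ⇒ (a · a))) = 1 ⇔ 5 = 1
No assignment yields a value below 1, so this is the minimum.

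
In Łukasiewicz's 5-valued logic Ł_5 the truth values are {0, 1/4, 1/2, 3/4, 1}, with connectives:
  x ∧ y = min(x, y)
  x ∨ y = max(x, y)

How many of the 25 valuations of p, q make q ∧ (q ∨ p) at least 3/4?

value 1: 5 assignments (counts)
value 3/4: 5 assignments (counts)
value 1/2: 5 assignments
value 1/4: 5 assignments
value 0: 5 assignments
So 10 of the 25 assignments meet the threshold.

10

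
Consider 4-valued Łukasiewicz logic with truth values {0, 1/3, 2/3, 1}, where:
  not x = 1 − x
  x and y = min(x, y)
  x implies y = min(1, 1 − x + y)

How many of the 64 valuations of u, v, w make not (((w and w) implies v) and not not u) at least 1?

value 1: 19 assignments (counts)
value 2/3: 19 assignments
value 1/3: 16 assignments
value 0: 10 assignments
So 19 of the 64 assignments meet the threshold.

19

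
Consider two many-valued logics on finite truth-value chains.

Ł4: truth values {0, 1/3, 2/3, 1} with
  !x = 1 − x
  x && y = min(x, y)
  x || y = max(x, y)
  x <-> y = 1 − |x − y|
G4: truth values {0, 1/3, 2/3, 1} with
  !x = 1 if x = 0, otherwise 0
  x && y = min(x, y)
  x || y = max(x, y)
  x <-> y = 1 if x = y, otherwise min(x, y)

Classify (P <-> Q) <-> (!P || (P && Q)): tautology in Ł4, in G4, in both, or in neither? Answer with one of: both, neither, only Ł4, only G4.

neither

In Ł4: at P = 0, Q = 1/3 the value is 2/3 — not a tautology.
In G4: at P = 0, Q = 1/3 the value is 0 — not a tautology.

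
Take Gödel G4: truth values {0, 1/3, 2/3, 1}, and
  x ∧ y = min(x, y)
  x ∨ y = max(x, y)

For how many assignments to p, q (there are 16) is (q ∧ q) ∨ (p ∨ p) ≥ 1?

p = 0, q = 0 ↦ 0  <
p = 0, q = 1/3 ↦ 1/3  <
p = 0, q = 2/3 ↦ 2/3  <
p = 0, q = 1 ↦ 1  ≥
p = 1/3, q = 0 ↦ 1/3  <
p = 1/3, q = 1/3 ↦ 1/3  <
p = 1/3, q = 2/3 ↦ 2/3  <
p = 1/3, q = 1 ↦ 1  ≥
p = 2/3, q = 0 ↦ 2/3  <
p = 2/3, q = 1/3 ↦ 2/3  <
p = 2/3, q = 2/3 ↦ 2/3  <
p = 2/3, q = 1 ↦ 1  ≥
p = 1, q = 0 ↦ 1  ≥
p = 1, q = 1/3 ↦ 1  ≥
p = 1, q = 2/3 ↦ 1  ≥
p = 1, q = 1 ↦ 1  ≥
So 7 of the 16 assignments meet the threshold.

7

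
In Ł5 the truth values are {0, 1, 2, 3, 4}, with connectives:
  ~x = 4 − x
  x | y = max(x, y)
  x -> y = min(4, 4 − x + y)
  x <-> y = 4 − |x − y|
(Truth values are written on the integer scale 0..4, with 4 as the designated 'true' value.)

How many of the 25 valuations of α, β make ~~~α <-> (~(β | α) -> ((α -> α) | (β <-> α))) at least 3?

value 4: 5 assignments (counts)
value 3: 5 assignments (counts)
value 2: 5 assignments
value 1: 5 assignments
value 0: 5 assignments
So 10 of the 25 assignments meet the threshold.

10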